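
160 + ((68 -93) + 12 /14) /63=70391 /441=159.62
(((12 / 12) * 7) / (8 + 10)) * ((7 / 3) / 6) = 49 / 324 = 0.15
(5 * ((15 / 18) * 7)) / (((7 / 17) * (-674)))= -425 / 4044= -0.11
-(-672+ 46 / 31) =20786 / 31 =670.52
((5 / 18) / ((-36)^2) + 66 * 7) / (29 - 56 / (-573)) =2058510331 / 129649248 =15.88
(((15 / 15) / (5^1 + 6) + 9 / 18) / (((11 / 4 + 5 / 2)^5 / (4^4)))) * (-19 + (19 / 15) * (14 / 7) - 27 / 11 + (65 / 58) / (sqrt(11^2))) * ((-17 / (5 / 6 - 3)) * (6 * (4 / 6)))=-1605221482496 / 71655552045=-22.40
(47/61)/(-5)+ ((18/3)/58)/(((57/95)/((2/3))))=-1039/26535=-0.04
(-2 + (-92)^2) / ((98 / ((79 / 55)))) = 124.03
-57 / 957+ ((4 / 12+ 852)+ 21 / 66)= 148351 / 174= 852.59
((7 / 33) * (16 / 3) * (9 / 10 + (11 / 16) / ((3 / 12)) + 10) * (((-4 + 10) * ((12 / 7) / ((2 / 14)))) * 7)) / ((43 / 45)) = 3852576 / 473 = 8144.98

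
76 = 76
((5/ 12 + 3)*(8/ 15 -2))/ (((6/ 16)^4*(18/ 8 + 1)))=-3694592/ 47385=-77.97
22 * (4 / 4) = 22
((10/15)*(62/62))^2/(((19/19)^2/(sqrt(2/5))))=4*sqrt(10)/45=0.28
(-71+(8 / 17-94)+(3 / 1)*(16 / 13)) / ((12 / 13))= -174.24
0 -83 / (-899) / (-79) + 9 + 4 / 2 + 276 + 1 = 20453965 / 71021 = 288.00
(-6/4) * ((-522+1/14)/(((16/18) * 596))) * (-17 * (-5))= 16769565/133504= 125.61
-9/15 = -3/5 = -0.60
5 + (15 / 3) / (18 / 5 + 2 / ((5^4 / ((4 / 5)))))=71915 / 11258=6.39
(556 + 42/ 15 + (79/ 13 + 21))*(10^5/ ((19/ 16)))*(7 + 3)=121862400000/ 247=493370040.49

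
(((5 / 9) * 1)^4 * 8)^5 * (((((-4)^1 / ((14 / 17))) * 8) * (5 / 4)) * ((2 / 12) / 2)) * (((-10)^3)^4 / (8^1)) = -33203125000000000000000000000000 / 255310974640195504821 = -130049736588.07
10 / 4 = 5 / 2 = 2.50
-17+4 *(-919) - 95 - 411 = -4199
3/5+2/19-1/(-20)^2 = 5341/7600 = 0.70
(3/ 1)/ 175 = 3/ 175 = 0.02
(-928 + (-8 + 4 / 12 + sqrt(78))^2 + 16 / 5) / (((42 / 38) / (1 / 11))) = -673759 / 10395 - 874 * sqrt(78) / 693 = -75.95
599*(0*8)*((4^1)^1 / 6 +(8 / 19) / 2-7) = 0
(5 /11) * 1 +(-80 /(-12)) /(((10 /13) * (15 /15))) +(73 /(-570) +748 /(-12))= -111481 /2090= -53.34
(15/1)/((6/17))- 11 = 63/2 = 31.50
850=850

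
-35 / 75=-7 / 15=-0.47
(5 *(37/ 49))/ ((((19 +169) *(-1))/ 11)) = -2035/ 9212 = -0.22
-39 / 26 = -3 / 2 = -1.50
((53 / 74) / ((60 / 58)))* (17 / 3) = 26129 / 6660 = 3.92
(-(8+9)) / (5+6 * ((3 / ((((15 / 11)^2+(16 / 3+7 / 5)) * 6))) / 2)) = -530264 / 161405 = -3.29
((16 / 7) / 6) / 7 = 8 / 147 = 0.05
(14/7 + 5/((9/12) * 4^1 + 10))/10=31/130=0.24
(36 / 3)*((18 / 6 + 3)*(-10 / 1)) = -720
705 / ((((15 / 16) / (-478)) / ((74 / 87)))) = -26599744 / 87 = -305744.18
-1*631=-631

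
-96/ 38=-48/ 19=-2.53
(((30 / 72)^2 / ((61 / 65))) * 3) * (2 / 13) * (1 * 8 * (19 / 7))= 2375 / 1281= 1.85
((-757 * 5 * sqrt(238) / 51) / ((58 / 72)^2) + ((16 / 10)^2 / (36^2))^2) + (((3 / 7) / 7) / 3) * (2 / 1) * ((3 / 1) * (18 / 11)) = 442876124 / 2210236875 - 1635120 * sqrt(238) / 14297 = -1764.18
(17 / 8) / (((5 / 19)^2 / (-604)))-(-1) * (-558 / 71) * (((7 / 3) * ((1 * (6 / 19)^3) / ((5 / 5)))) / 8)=-451288133143 / 24349450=-18533.81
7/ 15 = 0.47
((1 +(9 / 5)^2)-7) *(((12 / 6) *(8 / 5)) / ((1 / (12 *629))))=-8332992 / 125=-66663.94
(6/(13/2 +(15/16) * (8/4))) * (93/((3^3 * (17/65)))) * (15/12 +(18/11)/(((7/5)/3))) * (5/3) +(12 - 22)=51146230/789327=64.80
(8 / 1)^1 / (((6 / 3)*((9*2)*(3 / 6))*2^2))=1 / 9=0.11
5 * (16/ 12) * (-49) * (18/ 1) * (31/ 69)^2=-1883560/ 1587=-1186.87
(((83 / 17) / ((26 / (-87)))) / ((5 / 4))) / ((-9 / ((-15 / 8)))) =-2407 / 884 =-2.72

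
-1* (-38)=38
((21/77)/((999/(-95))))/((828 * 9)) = -95/27296676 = -0.00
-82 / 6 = -41 / 3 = -13.67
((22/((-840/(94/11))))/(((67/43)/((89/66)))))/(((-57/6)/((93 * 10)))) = 5575939/294063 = 18.96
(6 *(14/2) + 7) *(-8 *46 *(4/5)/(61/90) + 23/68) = -88215925/4148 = -21267.10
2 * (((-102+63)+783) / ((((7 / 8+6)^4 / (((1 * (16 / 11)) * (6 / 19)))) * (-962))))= -292552704 / 919903180625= -0.00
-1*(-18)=18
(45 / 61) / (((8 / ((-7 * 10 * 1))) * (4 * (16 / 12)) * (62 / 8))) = -4725 / 30256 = -0.16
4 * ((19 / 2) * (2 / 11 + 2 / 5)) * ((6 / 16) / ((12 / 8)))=304 / 55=5.53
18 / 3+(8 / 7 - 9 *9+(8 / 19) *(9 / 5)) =-48611 / 665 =-73.10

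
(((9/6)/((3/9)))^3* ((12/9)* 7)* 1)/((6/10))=2835/2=1417.50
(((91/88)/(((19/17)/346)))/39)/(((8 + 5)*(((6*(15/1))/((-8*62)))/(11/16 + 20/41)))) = -164016629/40102920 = -4.09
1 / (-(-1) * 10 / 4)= 0.40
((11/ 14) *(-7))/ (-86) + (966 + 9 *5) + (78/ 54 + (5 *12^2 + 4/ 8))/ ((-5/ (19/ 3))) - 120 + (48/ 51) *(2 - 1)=-1773001/ 78948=-22.46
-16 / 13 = -1.23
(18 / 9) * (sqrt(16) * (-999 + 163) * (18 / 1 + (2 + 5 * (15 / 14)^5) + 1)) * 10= -31540564110 / 16807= -1876632.60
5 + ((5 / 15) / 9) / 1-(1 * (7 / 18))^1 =251 / 54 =4.65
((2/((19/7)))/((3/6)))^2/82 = 392/14801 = 0.03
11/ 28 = 0.39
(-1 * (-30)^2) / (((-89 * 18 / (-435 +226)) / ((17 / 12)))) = -88825 / 534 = -166.34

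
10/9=1.11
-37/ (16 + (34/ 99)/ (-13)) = -47619/ 20558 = -2.32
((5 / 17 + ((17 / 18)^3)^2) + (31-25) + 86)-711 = -357330233359 / 578207808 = -618.00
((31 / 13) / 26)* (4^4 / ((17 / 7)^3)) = 1361024 / 830297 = 1.64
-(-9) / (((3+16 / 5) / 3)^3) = 30375 / 29791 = 1.02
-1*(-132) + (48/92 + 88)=5072/23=220.52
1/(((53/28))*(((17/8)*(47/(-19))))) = -4256/42347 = -0.10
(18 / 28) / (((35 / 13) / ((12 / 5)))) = 702 / 1225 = 0.57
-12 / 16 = -3 / 4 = -0.75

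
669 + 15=684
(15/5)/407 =0.01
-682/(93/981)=-7194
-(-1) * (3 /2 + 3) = 9 /2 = 4.50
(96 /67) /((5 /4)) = 384 /335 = 1.15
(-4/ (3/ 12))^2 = 256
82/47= 1.74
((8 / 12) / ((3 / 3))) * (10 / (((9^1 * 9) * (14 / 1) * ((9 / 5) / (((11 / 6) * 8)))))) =2200 / 45927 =0.05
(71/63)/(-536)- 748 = -25258535/33768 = -748.00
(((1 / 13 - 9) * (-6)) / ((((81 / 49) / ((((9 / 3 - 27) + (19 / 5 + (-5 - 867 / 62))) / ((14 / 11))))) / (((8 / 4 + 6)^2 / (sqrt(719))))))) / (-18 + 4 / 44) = 12730315136 * sqrt(719) / 2568695805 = 132.89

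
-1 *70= -70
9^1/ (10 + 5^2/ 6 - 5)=54/ 55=0.98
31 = 31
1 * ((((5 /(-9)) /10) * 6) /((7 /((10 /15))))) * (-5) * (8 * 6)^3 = 122880 /7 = 17554.29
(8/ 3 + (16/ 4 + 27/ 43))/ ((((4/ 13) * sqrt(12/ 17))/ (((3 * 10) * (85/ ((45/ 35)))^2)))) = 21653939125 * sqrt(51)/ 41796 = 3699876.94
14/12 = 7/6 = 1.17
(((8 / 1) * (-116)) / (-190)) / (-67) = -464 / 6365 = -0.07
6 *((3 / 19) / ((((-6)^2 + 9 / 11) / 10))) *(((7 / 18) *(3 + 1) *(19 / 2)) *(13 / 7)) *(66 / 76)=3146 / 513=6.13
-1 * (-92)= 92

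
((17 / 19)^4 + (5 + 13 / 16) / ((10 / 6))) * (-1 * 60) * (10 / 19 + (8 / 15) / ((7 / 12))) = -61850260443 / 173326930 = -356.84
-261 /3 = -87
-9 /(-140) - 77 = -10771 /140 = -76.94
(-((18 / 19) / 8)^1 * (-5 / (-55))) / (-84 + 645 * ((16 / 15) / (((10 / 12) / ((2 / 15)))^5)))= 87890625 / 685192277968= 0.00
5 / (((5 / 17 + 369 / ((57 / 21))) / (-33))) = -53295 / 44006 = -1.21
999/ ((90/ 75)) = 832.50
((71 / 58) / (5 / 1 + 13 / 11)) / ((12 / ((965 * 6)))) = 753665 / 7888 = 95.55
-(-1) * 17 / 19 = 17 / 19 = 0.89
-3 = -3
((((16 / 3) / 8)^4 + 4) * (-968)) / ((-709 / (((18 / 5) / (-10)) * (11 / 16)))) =-45254 / 31905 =-1.42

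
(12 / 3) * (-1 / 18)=-0.22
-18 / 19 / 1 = -0.95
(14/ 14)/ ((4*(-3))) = -1/ 12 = -0.08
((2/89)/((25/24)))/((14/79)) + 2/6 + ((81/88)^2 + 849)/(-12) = -101843812087/1447353600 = -70.37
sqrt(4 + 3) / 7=0.38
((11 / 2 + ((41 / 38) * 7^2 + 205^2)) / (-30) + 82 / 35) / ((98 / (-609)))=8702.71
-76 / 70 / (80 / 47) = -893 / 1400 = -0.64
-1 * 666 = -666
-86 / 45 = -1.91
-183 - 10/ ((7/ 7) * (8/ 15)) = -807/ 4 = -201.75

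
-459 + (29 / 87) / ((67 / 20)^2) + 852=5292931 / 13467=393.03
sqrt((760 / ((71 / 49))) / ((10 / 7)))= 14*sqrt(9443) / 71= 19.16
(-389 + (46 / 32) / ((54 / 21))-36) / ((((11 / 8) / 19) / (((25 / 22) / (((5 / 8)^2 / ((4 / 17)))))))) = -4014.55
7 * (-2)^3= -56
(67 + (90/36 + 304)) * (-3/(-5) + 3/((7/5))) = 35856/35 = 1024.46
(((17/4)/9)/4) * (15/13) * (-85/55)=-1445/6864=-0.21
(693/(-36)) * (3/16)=-231/64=-3.61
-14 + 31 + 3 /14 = 241 /14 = 17.21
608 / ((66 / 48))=4864 / 11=442.18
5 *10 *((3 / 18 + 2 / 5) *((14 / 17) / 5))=14 / 3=4.67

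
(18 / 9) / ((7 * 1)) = 2 / 7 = 0.29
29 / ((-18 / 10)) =-145 / 9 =-16.11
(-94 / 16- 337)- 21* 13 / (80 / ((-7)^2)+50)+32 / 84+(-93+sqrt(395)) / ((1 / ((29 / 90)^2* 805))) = -6459.66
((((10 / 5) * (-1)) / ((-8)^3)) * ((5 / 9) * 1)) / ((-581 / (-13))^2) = 0.00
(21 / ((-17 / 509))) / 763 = -1527 / 1853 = -0.82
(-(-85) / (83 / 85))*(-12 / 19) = -86700 / 1577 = -54.98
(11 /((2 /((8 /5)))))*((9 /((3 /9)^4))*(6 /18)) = 10692 /5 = 2138.40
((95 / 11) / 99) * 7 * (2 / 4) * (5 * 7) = 23275 / 2178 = 10.69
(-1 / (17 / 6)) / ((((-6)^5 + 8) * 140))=3 / 9243920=0.00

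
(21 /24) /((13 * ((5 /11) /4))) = 77 /130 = 0.59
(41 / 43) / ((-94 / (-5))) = 205 / 4042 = 0.05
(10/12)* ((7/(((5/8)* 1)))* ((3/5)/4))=1.40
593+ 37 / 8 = 4781 / 8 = 597.62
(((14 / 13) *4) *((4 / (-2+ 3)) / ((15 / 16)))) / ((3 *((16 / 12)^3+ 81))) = 10752 / 146315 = 0.07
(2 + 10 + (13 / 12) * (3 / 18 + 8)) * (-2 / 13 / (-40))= 0.08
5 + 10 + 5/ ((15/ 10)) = 55/ 3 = 18.33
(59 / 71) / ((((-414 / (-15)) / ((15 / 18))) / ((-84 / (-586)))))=10325 / 2870814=0.00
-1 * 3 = -3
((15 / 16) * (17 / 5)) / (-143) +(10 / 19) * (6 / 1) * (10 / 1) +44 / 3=46.22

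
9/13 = 0.69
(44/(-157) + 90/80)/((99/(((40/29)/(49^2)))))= 5305/1082243547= 0.00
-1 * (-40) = 40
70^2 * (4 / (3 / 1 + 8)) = 19600 / 11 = 1781.82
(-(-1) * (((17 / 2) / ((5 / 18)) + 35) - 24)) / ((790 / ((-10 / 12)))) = -52 / 1185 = -0.04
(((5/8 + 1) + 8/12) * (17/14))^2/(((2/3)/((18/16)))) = 2622675/200704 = 13.07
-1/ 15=-0.07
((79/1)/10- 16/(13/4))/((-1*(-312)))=129/13520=0.01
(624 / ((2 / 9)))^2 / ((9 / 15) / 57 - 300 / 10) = -749062080 / 2849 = -262921.05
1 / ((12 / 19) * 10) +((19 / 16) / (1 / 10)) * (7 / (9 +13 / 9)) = 91561 / 11280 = 8.12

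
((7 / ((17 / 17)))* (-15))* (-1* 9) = 945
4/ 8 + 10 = 10.50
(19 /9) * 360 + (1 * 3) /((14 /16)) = 5344 /7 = 763.43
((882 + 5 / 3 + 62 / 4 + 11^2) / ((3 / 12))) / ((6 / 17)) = 104057 / 9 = 11561.89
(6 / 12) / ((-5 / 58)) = -29 / 5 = -5.80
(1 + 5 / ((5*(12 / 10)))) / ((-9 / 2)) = -11 / 27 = -0.41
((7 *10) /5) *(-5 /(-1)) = 70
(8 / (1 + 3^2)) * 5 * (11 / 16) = 11 / 4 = 2.75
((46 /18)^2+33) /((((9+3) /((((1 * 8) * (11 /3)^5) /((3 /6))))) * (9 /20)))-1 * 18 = 41245258222 /531441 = 77610.23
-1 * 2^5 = -32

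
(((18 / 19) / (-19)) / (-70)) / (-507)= -3 / 2135315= -0.00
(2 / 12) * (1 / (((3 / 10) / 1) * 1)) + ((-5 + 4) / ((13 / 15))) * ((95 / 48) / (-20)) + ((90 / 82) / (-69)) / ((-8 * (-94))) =222262795 / 331875648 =0.67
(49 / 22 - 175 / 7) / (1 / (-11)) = 250.50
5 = 5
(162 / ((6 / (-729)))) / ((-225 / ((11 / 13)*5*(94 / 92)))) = 1130679 / 2990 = 378.15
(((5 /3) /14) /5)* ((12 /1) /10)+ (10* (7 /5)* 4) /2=981 /35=28.03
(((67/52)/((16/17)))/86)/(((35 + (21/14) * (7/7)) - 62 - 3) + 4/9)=-10251/18066880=-0.00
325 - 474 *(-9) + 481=5072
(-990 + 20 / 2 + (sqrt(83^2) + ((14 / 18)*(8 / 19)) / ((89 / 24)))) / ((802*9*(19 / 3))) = -4550033 / 231907122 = -0.02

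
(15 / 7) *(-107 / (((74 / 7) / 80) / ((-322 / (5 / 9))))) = 37210320 / 37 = 1005684.32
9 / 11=0.82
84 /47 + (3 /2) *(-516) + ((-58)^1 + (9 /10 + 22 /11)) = -388837 /470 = -827.31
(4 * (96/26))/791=192/10283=0.02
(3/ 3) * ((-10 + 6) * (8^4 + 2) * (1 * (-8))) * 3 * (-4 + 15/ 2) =1376928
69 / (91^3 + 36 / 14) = 483 / 5275015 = 0.00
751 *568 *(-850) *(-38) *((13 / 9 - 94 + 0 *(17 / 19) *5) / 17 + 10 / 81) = -73313346893.83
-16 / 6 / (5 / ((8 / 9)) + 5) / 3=-64 / 765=-0.08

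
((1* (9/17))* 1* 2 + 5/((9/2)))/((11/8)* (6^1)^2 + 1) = 664/15453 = 0.04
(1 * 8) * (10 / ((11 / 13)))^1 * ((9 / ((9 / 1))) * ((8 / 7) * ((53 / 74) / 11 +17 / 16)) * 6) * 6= 4386.26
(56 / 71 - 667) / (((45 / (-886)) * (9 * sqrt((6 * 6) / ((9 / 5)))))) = 6984781 * sqrt(5) / 47925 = 325.89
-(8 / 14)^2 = -16 / 49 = -0.33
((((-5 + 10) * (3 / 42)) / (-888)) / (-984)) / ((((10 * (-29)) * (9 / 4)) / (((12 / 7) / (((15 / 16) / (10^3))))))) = -200 / 174608217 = -0.00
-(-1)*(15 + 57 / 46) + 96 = 5163 / 46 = 112.24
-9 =-9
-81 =-81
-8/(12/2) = -4/3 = -1.33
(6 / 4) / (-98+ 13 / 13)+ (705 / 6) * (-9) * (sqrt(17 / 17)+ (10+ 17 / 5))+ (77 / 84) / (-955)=-16927767617 / 1111620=-15228.02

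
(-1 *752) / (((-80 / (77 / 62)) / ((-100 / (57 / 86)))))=-3112340 / 1767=-1761.37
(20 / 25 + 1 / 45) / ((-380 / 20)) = -37 / 855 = -0.04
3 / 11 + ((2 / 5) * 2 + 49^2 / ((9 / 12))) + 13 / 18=3171097 / 990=3203.13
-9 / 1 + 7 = -2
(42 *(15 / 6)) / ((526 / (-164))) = -32.74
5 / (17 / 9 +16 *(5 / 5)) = 45 / 161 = 0.28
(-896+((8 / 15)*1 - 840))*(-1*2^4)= 416512 / 15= 27767.47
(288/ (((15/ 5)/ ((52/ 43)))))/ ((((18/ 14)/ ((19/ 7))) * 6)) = 15808/ 387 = 40.85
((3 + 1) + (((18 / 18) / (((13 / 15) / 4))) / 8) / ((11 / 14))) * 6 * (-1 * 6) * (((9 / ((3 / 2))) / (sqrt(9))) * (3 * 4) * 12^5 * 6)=-873292824576 / 143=-6106942829.20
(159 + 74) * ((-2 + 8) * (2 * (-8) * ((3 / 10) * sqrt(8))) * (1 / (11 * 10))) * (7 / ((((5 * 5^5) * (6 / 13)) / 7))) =-3562104 * sqrt(2) / 4296875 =-1.17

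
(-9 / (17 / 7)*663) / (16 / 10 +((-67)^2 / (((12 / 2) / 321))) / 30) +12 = 5617608 / 480419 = 11.69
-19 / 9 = -2.11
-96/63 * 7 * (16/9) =-512/27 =-18.96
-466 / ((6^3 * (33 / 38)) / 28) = -61978 / 891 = -69.56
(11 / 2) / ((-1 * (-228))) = 11 / 456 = 0.02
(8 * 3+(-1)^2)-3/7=172/7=24.57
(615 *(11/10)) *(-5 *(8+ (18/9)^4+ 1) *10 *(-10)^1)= 8456250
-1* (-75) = 75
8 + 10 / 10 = 9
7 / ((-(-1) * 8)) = 0.88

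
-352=-352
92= 92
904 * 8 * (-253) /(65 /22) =-40253312 /65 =-619281.72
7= 7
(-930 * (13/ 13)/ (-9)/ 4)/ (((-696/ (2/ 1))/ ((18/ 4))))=-155/ 464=-0.33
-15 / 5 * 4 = -12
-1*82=-82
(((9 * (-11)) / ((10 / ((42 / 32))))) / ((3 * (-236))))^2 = 480249 / 1425817600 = 0.00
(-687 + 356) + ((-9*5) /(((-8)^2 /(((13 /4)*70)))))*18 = -205459 /64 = -3210.30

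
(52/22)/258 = 13/1419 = 0.01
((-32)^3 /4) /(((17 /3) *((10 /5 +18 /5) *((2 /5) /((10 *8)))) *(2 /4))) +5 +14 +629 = -12210888 /119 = -102612.50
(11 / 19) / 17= 11 / 323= 0.03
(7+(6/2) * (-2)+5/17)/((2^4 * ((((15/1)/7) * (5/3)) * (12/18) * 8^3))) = 0.00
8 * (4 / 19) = 32 / 19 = 1.68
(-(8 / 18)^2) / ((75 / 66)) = -352 / 2025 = -0.17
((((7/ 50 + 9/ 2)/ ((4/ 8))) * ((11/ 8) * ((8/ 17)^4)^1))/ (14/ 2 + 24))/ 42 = 653312/ 1359304275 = 0.00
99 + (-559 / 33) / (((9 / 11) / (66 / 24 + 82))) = -1655.64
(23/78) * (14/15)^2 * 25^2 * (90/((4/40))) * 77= 433895000/39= 11125512.82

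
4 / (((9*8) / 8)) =4 / 9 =0.44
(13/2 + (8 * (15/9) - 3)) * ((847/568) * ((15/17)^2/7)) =916575/328304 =2.79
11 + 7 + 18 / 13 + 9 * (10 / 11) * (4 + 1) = 60.29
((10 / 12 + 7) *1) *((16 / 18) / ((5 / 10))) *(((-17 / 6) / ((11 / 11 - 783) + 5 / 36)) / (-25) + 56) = 14816542448 / 18999225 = 779.85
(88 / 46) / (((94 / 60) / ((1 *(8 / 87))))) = 3520 / 31349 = 0.11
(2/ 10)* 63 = 63/ 5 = 12.60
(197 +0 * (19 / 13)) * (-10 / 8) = -985 / 4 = -246.25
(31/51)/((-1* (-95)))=31/4845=0.01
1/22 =0.05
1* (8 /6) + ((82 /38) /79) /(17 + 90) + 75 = 36779126 /481821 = 76.33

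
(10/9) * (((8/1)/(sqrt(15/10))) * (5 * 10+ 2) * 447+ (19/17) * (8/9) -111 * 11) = -1866610/1377+ 619840 * sqrt(6)/9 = 167343.52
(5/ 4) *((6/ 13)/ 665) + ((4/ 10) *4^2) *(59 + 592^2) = 2243347.20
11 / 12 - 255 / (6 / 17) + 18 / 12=-8641 / 12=-720.08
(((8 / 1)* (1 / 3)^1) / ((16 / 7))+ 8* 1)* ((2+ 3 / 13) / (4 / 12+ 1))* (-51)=-81345 / 104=-782.16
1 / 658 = 0.00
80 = 80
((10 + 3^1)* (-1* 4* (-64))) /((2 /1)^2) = 832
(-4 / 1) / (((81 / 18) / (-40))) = 320 / 9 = 35.56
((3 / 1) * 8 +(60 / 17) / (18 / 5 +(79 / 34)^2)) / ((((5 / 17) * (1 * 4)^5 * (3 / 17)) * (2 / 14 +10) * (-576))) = -35647283 / 453786378240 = -0.00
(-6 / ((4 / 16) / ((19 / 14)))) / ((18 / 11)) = -418 / 21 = -19.90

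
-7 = -7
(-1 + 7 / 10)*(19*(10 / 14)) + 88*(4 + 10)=17191 / 14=1227.93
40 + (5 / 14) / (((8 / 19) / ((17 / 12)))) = 55375 / 1344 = 41.20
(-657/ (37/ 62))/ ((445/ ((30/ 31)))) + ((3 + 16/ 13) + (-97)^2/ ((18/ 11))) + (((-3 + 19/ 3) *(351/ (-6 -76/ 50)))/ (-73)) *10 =15262895844305/ 2643798222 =5773.09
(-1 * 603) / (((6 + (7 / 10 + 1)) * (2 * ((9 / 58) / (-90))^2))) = -13172025.97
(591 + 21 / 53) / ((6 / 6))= 31344 / 53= 591.40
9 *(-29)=-261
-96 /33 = -32 /11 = -2.91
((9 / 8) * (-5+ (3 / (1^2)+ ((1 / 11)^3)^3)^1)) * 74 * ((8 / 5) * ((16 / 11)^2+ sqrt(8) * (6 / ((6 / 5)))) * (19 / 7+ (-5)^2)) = -1218625093613448 * sqrt(2) / 16505633837-155984011982521344 / 9985908471385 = -120033.01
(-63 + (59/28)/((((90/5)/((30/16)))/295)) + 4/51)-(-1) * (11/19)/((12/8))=961619/434112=2.22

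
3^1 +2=5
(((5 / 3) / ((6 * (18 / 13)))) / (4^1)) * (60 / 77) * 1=325 / 8316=0.04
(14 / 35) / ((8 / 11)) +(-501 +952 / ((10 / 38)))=62343 / 20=3117.15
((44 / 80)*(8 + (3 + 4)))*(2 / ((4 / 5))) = 165 / 8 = 20.62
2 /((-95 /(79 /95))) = -158 /9025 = -0.02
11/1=11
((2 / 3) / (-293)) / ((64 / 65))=-65 / 28128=-0.00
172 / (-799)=-172 / 799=-0.22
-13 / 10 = -1.30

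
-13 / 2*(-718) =4667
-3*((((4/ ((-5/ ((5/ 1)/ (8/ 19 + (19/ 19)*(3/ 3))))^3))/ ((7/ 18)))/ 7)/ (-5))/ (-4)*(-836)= -11468248/ 178605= -64.21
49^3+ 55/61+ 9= 7177193/61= 117658.90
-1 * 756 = -756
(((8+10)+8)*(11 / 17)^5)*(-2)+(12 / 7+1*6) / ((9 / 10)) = 26568856 / 9938999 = 2.67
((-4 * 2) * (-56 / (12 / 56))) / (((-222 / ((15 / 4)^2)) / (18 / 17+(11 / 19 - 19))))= 27479200 / 11951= 2299.32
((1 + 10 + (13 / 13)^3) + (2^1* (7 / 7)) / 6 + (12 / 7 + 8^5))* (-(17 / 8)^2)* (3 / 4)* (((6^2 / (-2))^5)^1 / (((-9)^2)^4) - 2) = 148220914015 / 653184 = 226920.61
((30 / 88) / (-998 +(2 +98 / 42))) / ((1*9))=-5 / 131164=-0.00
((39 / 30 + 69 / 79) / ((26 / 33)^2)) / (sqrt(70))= 1869813 * sqrt(70) / 37382800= 0.42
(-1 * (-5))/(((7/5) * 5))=5/7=0.71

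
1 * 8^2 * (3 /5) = 192 /5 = 38.40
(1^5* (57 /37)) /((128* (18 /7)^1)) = 133 /28416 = 0.00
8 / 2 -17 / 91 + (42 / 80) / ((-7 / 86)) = -4799 / 1820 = -2.64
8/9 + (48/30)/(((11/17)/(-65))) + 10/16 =-126097/792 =-159.21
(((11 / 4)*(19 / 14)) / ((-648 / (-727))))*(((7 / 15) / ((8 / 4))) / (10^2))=151943 / 15552000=0.01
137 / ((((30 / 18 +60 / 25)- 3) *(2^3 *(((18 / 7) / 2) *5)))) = 959 / 384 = 2.50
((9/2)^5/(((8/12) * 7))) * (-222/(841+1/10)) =-98316585/942032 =-104.37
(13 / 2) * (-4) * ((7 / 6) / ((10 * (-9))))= 91 / 270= 0.34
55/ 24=2.29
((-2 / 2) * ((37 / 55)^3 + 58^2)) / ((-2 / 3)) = 1679208459 / 332750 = 5046.46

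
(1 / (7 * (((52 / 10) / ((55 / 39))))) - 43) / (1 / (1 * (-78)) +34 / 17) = -304939 / 14105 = -21.62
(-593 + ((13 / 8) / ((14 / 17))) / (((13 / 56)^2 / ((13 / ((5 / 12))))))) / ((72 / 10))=2747 / 36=76.31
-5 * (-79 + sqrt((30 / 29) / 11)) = 395- 5 * sqrt(9570) / 319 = 393.47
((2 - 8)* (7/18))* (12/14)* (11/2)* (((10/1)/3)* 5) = -550/3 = -183.33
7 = 7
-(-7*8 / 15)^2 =-3136 / 225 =-13.94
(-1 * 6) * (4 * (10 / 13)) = -240 / 13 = -18.46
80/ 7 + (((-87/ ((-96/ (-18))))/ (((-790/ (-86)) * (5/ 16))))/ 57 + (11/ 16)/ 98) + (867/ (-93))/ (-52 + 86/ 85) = 45529407997999/ 3952640938400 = 11.52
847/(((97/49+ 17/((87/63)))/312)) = 1313004/71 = 18493.01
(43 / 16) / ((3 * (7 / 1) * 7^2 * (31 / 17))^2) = 12427 / 16280739216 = 0.00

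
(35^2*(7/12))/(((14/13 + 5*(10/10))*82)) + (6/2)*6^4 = 302349043/77736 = 3889.43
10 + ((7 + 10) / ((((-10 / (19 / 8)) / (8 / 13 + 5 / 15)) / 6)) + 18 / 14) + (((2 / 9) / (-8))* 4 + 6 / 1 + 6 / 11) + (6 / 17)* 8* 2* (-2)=-16.56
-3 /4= -0.75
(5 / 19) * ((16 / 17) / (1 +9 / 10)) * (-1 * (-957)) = 765600 / 6137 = 124.75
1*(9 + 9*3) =36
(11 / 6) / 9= 11 / 54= 0.20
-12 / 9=-4 / 3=-1.33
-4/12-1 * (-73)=218/3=72.67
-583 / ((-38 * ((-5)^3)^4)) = 0.00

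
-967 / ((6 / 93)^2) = -929287 / 4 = -232321.75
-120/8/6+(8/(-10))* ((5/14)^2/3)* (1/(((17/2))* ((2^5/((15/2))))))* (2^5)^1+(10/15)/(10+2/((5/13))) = -118045/47481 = -2.49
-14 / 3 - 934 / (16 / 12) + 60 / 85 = -71855 / 102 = -704.46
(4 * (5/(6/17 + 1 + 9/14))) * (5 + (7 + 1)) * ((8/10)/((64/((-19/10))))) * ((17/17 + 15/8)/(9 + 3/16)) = -5083/5250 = -0.97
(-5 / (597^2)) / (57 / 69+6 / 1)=-115 / 55956213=-0.00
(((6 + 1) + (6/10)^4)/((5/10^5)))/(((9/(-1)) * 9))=-142592/81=-1760.40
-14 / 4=-7 / 2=-3.50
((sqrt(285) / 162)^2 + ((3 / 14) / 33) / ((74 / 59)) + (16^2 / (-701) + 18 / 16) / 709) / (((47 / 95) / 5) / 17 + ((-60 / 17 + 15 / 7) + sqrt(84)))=133558529857834927075 / 464149340173660025370816 + 193460161961256675625 * sqrt(21) / 464149340173660025370816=0.00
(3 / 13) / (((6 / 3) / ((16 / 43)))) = 24 / 559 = 0.04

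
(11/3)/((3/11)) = 121/9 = 13.44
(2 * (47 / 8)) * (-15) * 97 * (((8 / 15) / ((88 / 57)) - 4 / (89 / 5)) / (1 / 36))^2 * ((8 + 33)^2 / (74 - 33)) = -63459212092308 / 4792205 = -13242173.92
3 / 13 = 0.23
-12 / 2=-6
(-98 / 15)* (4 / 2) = -196 / 15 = -13.07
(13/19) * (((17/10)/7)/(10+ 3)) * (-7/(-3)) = 17/570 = 0.03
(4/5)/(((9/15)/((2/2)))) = 4/3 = 1.33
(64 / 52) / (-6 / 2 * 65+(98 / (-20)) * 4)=-80 / 13949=-0.01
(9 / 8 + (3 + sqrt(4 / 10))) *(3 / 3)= sqrt(10) / 5 + 33 / 8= 4.76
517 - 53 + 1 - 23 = 442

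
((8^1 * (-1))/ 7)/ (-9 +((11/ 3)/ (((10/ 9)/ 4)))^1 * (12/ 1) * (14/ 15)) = -200/ 24297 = -0.01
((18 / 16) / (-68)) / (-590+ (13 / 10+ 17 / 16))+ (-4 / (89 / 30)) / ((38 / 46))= -4411436145 / 2702850434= -1.63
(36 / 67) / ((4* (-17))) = -9 / 1139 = -0.01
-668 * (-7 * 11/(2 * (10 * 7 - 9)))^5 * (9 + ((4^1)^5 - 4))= 465141909891351/6756770408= 68840.86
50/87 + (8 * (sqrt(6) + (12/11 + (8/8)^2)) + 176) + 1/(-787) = 8 * sqrt(6) + 145586173/753159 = 212.90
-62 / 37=-1.68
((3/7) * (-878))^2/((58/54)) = 187324812/1421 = 131826.05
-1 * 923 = -923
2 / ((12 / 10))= 5 / 3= 1.67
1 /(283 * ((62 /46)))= 23 /8773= 0.00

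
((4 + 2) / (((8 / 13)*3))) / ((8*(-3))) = -13 / 96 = -0.14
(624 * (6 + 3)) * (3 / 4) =4212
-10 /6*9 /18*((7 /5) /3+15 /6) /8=-89 /288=-0.31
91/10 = 9.10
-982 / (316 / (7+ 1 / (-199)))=-341736 / 15721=-21.74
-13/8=-1.62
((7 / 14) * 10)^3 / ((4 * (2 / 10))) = 156.25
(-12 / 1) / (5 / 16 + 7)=-64 / 39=-1.64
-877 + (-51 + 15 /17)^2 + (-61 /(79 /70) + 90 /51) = 36129889 /22831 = 1582.49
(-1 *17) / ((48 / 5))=-85 / 48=-1.77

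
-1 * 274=-274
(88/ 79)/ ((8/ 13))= 143/ 79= 1.81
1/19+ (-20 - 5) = -474/19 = -24.95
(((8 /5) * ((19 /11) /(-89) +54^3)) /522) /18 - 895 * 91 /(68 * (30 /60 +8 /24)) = -551407421669 /390944070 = -1410.45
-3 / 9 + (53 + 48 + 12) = 338 / 3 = 112.67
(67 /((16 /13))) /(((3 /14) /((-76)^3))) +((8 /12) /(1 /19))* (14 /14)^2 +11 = -111518171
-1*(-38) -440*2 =-842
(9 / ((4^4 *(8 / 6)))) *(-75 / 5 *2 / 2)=-405 / 1024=-0.40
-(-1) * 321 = 321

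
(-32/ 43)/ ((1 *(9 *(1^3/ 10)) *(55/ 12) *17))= -256/ 24123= -0.01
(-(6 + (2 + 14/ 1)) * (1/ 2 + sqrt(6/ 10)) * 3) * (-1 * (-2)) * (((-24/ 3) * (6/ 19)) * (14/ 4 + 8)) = 36432/ 19 + 72864 * sqrt(15)/ 95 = 4888.01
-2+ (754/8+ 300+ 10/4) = 1579/4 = 394.75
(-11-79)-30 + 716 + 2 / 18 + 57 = 5878 / 9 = 653.11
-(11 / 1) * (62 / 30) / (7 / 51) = -5797 / 35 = -165.63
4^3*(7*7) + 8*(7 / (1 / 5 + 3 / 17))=13139 / 4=3284.75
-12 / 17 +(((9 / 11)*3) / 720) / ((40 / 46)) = -210027 / 299200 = -0.70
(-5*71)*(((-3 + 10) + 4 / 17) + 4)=-67805 / 17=-3988.53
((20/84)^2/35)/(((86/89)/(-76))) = -0.13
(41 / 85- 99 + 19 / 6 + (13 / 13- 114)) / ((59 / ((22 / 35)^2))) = -1.40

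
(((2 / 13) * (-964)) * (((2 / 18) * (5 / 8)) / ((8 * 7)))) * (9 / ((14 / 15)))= -18075 / 10192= -1.77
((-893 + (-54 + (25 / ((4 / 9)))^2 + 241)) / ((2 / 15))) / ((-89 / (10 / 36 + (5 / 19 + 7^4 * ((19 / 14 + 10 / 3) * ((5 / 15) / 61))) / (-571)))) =-35.12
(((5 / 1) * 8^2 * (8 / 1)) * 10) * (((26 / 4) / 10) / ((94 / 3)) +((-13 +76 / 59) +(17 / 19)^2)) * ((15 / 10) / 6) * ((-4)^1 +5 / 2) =104659521360 / 1001053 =104549.43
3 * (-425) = -1275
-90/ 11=-8.18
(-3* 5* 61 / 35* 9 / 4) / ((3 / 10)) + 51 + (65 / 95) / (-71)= -145.08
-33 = -33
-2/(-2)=1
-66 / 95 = -0.69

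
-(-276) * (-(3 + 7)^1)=-2760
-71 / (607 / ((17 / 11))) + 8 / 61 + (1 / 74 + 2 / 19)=39601933 / 572659582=0.07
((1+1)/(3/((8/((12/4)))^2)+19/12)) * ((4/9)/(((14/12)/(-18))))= -18432/2695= -6.84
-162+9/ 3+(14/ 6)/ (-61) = -29104/ 183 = -159.04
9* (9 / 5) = 81 / 5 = 16.20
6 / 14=3 / 7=0.43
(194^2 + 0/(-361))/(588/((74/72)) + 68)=348133/5921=58.80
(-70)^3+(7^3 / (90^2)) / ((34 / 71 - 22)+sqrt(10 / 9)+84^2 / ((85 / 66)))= -75339412608575416190183 / 219648433266121815 - 499699207* sqrt(10) / 1054312479677384712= -343000.00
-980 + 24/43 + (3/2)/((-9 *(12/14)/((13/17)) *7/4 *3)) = -19331803/19737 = -979.47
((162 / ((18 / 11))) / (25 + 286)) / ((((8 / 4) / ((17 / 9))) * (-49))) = -187 / 30478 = -0.01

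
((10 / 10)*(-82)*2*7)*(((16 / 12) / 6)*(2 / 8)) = -574 / 9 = -63.78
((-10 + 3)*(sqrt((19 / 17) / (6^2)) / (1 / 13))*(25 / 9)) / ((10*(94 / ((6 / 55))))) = -91*sqrt(323) / 316404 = -0.01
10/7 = 1.43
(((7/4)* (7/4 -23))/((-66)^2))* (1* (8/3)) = -595/26136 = -0.02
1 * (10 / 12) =5 / 6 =0.83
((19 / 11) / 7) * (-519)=-9861 / 77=-128.06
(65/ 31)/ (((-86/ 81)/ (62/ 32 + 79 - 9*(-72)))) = -61405695/ 42656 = -1439.56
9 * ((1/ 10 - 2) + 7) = 459/ 10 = 45.90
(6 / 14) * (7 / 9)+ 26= 79 / 3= 26.33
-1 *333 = -333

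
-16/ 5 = -3.20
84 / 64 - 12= -10.69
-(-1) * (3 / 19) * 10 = 30 / 19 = 1.58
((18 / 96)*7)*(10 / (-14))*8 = -15 / 2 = -7.50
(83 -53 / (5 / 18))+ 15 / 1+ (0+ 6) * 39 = 706 / 5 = 141.20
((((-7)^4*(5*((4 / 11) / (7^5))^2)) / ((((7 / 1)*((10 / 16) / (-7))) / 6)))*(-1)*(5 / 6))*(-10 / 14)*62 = -198400 / 99648703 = -0.00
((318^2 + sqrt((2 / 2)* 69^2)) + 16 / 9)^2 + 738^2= 829515143173 / 81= 10240927693.49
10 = 10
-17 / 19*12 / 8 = -51 / 38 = -1.34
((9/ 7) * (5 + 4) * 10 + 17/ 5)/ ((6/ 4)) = 8338/ 105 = 79.41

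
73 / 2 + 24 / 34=1265 / 34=37.21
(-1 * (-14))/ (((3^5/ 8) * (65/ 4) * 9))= 448/ 142155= 0.00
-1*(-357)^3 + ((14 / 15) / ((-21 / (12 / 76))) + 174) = 45499466.99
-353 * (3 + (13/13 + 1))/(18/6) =-1765/3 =-588.33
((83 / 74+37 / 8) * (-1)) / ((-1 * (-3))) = -567 / 296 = -1.92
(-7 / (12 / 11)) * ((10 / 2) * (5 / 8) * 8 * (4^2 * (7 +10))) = -43633.33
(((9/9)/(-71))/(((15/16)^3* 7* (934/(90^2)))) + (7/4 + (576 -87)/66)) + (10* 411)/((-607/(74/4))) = -3599257370713/30994500460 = -116.13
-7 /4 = -1.75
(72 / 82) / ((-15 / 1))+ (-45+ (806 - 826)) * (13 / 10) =-34669 / 410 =-84.56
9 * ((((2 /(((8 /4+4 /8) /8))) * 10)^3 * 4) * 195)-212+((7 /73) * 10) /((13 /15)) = 1746397884982 /949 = 1840250669.11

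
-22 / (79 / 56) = -1232 / 79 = -15.59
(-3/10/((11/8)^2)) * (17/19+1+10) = -21696/11495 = -1.89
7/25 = 0.28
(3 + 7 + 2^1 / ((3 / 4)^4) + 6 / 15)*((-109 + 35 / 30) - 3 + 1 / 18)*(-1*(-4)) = -27006736 / 3645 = -7409.26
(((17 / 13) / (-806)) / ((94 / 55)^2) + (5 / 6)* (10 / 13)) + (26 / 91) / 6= 0.69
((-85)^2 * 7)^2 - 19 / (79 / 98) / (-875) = 25258577422141 / 9875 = 2557830625.03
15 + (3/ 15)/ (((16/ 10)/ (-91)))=29/ 8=3.62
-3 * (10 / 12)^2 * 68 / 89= -425 / 267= -1.59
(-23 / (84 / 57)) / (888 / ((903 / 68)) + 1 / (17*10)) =-1597235 / 6844122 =-0.23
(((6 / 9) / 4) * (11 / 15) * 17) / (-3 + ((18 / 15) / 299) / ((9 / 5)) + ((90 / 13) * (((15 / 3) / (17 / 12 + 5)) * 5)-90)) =-4305301 / 136807890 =-0.03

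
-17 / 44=-0.39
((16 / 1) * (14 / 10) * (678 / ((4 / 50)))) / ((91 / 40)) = 1084800 / 13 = 83446.15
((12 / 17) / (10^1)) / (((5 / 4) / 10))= 48 / 85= 0.56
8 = 8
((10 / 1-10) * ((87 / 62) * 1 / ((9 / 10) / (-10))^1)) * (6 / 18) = 0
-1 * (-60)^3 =216000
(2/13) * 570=1140/13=87.69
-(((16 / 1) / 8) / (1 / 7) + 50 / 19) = -316 / 19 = -16.63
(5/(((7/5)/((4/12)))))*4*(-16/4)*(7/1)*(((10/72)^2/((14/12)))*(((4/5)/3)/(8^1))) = -125/1701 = -0.07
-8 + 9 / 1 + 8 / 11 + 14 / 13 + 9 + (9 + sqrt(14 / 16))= 21.74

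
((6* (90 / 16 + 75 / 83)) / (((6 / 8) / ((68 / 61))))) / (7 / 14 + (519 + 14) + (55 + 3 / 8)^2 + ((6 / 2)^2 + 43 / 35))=660307200 / 40942795021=0.02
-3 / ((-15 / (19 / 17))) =19 / 85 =0.22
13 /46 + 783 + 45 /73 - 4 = 2618901 /3358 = 779.90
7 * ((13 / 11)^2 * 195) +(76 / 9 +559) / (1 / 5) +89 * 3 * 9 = 7782767 / 1089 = 7146.71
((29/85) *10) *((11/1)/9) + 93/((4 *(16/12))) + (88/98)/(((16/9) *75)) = 64816571/2998800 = 21.61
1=1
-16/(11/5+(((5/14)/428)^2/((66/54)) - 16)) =31595576320/27251183451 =1.16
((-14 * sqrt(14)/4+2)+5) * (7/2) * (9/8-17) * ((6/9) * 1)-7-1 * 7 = -6559/24+6223 * sqrt(14)/48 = 211.80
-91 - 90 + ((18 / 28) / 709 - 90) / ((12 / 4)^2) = -1895865 / 9926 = -191.00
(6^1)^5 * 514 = 3996864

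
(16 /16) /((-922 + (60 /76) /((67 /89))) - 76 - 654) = -1273 /2101661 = -0.00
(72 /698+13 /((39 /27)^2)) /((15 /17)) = 7.18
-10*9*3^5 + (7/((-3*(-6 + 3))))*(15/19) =-1246555/57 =-21869.39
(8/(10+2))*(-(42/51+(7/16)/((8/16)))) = -77/68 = -1.13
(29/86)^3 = 24389/636056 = 0.04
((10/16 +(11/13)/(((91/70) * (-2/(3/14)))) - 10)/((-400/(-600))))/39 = -89385/246064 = -0.36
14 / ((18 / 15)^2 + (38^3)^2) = 175 / 37636704818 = 0.00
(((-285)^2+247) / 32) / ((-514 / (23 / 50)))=-29279 / 12850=-2.28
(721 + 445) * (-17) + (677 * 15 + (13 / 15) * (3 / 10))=-483337 / 50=-9666.74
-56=-56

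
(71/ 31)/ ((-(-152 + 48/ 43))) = 3053/ 201128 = 0.02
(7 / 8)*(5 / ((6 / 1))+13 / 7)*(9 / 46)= 339 / 736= 0.46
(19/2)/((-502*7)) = -19/7028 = -0.00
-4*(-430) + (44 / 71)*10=1726.20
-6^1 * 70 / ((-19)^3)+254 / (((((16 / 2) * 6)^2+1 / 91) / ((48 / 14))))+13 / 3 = 1083687529 / 227067195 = 4.77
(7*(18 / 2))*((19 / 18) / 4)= 133 / 8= 16.62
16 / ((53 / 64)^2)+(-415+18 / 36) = -2197589 / 5618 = -391.17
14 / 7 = 2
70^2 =4900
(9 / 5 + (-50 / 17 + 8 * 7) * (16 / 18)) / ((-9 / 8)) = -299656 / 6885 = -43.52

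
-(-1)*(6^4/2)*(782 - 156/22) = 5523552/11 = 502141.09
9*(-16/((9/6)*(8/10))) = -120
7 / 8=0.88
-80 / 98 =-40 / 49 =-0.82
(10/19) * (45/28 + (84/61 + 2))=42565/16226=2.62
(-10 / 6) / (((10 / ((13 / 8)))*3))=-13 / 144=-0.09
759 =759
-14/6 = -7/3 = -2.33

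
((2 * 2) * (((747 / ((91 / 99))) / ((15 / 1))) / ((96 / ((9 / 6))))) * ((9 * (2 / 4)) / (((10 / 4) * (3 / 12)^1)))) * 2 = 48.76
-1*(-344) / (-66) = -5.21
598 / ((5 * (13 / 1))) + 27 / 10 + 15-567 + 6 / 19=-539.78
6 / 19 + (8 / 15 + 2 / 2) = 527 / 285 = 1.85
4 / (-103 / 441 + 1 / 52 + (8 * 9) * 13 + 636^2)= 91728 / 9297361709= 0.00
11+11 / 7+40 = 368 / 7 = 52.57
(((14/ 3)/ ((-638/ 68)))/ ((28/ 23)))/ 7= -0.06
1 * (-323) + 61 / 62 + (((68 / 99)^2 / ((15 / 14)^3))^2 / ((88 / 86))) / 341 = -2643275611255412540101 / 8208530052589968750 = -322.02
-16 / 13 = -1.23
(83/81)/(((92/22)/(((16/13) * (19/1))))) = 138776/24219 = 5.73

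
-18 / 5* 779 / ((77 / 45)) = -126198 / 77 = -1638.94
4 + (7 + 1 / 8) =89 / 8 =11.12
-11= -11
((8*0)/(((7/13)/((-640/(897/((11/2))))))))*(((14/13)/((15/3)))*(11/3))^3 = 0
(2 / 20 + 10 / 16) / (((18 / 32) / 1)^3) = 14848 / 3645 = 4.07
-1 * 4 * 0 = 0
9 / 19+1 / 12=127 / 228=0.56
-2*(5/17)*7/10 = -7/17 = -0.41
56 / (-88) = -0.64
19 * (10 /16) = 95 /8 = 11.88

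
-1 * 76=-76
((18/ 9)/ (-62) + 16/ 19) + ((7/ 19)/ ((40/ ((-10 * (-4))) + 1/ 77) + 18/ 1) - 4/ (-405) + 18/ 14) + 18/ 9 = 3361187141/ 814869720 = 4.12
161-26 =135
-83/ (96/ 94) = -3901/ 48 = -81.27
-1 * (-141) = 141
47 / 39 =1.21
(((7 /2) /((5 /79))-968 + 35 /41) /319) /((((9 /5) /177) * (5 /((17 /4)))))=-238.92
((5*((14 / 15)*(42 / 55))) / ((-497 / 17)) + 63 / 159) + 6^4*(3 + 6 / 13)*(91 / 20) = 4224626357 / 206965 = 20412.27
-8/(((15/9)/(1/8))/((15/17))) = -9/17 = -0.53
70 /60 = 7 /6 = 1.17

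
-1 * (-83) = 83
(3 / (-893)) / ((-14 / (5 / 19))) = 15 / 237538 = 0.00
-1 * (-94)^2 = -8836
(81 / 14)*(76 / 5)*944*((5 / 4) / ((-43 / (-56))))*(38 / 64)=3450438 / 43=80242.74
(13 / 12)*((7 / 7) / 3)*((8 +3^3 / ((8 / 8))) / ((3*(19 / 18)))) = 455 / 114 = 3.99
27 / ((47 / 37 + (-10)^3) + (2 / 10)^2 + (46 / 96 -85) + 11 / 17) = -20379600 / 817118933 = -0.02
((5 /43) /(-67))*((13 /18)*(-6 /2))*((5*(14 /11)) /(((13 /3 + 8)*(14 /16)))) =2600 /1172567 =0.00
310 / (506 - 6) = 31 / 50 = 0.62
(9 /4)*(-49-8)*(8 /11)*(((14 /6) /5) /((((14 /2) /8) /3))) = -8208 /55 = -149.24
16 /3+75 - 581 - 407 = -2723 /3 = -907.67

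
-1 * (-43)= 43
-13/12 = -1.08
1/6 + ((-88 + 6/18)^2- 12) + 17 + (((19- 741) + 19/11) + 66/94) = 64872503/9306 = 6971.04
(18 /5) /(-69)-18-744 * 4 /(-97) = 140868 /11155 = 12.63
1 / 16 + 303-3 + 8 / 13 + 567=180477 / 208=867.68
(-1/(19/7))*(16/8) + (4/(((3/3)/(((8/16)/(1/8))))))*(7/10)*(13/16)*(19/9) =31591/1710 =18.47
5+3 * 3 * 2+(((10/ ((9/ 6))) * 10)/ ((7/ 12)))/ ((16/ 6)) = 461/ 7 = 65.86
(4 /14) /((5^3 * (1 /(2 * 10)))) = 8 /175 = 0.05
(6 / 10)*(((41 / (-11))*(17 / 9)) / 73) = -697 / 12045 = -0.06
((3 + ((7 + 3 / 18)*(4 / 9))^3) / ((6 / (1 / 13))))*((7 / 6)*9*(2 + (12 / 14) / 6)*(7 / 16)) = 24328675 / 5458752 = 4.46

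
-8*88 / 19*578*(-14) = 5696768 / 19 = 299829.89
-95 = -95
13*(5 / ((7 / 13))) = 845 / 7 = 120.71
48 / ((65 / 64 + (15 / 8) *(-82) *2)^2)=196608 / 384748225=0.00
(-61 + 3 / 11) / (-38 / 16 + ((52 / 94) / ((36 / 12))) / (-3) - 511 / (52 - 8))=2260512 / 523001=4.32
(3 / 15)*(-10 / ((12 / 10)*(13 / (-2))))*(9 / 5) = 6 / 13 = 0.46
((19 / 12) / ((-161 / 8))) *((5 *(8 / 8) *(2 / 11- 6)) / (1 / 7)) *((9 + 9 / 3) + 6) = 72960 / 253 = 288.38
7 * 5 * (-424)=-14840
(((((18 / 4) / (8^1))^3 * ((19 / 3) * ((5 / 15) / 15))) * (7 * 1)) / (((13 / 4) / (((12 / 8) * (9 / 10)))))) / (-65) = -96957 / 86528000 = -0.00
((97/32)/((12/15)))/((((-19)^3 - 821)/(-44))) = 1067/49152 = 0.02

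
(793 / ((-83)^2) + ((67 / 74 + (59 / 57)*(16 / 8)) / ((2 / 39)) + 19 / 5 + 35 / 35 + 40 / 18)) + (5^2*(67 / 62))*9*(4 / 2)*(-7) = -90228837409487 / 27023755860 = -3338.87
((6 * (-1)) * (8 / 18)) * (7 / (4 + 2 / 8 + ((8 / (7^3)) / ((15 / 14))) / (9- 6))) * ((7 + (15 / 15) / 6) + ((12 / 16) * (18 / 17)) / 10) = -20280904 / 638333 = -31.77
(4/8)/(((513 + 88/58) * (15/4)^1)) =58/223815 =0.00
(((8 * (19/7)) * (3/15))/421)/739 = 152/10889165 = 0.00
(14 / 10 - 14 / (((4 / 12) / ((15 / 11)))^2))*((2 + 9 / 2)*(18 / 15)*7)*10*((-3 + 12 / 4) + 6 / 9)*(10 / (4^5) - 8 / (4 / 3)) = 39325604591 / 77440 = 507820.31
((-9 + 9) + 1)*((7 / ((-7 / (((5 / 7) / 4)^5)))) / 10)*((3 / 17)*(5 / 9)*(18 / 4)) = -9375 / 1170305024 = -0.00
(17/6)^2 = 8.03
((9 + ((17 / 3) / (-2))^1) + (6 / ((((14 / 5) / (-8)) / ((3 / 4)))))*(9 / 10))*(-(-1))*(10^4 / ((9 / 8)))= -9080000 / 189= -48042.33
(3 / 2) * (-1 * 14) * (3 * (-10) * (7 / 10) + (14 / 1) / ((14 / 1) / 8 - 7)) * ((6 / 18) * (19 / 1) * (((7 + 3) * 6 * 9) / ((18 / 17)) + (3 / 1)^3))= 1690297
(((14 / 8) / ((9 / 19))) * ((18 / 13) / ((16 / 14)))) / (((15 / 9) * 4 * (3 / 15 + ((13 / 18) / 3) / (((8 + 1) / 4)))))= 678699 / 310336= 2.19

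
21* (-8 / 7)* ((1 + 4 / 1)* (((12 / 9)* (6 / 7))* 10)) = -9600 / 7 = -1371.43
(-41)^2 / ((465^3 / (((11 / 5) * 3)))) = 0.00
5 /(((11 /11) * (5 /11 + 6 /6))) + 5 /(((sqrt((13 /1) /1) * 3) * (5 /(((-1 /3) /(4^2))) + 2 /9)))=55 /16 - 15 * sqrt(13) /28054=3.44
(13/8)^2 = 169/64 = 2.64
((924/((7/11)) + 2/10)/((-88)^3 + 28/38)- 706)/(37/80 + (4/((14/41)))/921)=-2357354089902504/1586765288723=-1485.64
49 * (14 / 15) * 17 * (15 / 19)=11662 / 19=613.79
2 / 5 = 0.40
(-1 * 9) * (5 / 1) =-45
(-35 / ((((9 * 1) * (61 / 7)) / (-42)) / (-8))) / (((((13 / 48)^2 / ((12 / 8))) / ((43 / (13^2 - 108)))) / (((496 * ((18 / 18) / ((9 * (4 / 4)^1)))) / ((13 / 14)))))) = -1048750653440 / 8175037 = -128286.96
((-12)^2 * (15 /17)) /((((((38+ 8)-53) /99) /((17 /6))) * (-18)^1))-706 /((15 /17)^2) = -982738 /1575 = -623.96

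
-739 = -739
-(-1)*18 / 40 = 9 / 20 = 0.45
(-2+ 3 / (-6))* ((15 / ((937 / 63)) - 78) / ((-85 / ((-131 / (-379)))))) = -0.78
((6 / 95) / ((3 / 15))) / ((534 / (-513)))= -27 / 89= -0.30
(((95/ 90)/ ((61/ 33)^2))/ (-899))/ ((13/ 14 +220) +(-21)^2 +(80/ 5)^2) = -16093/ 42988895329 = -0.00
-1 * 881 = -881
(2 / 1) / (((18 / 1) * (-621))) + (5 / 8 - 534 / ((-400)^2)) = 277877737 / 447120000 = 0.62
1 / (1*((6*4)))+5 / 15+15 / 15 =11 / 8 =1.38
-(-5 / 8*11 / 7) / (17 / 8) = 55 / 119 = 0.46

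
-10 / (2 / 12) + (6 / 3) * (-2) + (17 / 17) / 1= -63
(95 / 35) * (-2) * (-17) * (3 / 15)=646 / 35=18.46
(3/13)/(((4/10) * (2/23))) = 345/52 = 6.63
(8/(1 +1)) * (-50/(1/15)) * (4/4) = -3000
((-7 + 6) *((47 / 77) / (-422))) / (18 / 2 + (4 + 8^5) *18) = 47 / 19168373070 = 0.00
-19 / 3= -6.33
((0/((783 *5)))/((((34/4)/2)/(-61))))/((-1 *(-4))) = 0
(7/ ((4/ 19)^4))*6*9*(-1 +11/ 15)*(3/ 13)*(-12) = 142100.01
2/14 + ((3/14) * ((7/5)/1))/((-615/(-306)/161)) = 173456/7175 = 24.18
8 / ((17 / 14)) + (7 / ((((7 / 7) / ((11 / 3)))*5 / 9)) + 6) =4997 / 85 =58.79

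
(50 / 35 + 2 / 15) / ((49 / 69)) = 3772 / 1715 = 2.20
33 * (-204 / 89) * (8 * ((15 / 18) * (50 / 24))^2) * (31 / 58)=-90578125 / 92916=-974.84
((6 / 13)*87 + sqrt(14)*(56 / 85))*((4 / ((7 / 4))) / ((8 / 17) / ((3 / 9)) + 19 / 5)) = 128*sqrt(14) / 443 + 709920 / 40313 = 18.69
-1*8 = -8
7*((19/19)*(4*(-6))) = -168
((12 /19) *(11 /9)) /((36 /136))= 1496 /513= 2.92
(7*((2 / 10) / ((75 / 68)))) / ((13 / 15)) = 476 / 325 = 1.46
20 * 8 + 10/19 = 3050/19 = 160.53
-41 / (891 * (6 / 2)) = -41 / 2673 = -0.02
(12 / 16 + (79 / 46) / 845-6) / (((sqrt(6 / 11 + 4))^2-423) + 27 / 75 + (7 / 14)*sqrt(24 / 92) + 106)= 6170652125*sqrt(138) / 5268291749160908 + 74070264235 / 4404926211673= 0.02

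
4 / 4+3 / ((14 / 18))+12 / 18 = 116 / 21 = 5.52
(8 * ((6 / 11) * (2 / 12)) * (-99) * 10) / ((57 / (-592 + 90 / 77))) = 10918560 / 1463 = 7463.13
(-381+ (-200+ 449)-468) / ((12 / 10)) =-500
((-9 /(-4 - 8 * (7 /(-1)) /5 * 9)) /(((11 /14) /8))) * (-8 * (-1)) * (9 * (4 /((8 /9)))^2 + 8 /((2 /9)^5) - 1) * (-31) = 38591280 /11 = 3508298.18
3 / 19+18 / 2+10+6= 478 / 19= 25.16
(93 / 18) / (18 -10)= 31 / 48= 0.65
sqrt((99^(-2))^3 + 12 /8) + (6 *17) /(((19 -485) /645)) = -32895 /233 + sqrt(5648880896410) /1940598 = -139.96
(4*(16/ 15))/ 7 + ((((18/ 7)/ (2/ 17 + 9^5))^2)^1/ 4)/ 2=180577099604947/ 296259303924150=0.61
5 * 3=15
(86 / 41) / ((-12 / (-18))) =129 / 41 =3.15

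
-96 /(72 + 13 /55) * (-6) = 31680 /3973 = 7.97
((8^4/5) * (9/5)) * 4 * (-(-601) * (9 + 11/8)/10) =459721728/125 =3677773.82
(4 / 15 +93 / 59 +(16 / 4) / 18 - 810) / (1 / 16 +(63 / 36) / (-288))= -274568576 / 19175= -14319.09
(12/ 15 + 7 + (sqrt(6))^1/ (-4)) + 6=69/ 5 - sqrt(6)/ 4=13.19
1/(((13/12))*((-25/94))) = -1128/325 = -3.47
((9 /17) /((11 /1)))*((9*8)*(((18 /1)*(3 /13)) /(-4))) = -8748 /2431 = -3.60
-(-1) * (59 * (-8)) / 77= -472 / 77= -6.13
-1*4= -4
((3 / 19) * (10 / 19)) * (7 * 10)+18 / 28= 32649 / 5054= 6.46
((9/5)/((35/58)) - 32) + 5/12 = -60061/2100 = -28.60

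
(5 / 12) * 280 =350 / 3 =116.67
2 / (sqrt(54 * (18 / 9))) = sqrt(3) / 9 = 0.19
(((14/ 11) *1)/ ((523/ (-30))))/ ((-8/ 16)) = 840/ 5753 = 0.15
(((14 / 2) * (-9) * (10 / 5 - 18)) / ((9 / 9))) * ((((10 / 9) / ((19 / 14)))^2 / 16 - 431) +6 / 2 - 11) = -1437584288 / 3249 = -442469.77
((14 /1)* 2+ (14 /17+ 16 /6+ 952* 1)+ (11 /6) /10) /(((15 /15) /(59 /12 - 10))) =-6800463 /1360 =-5000.34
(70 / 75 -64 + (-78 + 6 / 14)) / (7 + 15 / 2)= -29534 / 3045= -9.70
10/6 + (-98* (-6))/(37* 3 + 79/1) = 1357/285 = 4.76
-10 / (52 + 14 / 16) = -80 / 423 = -0.19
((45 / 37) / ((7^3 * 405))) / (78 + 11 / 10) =10 / 90347229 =0.00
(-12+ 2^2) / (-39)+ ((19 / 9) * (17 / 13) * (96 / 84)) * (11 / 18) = 15724 / 7371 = 2.13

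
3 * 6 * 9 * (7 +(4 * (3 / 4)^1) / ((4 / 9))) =4455 / 2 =2227.50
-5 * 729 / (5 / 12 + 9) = -43740 / 113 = -387.08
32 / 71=0.45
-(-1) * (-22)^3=-10648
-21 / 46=-0.46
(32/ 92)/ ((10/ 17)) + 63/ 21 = 413/ 115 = 3.59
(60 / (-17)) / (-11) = 60 / 187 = 0.32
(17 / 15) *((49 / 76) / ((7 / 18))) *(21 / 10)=7497 / 1900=3.95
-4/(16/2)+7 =13/2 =6.50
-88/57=-1.54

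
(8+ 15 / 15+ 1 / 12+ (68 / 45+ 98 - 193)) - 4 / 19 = -84.62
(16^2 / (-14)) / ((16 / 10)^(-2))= -46.81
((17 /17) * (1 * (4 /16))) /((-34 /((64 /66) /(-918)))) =2 /257499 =0.00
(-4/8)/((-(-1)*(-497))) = 1/994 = 0.00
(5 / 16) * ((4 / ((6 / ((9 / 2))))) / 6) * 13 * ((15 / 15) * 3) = 195 / 32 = 6.09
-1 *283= -283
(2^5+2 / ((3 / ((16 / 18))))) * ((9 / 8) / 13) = 110 / 39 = 2.82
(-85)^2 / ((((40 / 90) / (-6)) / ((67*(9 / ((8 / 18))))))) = -1058672025 / 8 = -132334003.12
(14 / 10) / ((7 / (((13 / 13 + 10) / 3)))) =11 / 15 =0.73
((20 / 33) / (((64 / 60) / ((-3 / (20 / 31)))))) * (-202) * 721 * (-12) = -101585295 / 22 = -4617513.41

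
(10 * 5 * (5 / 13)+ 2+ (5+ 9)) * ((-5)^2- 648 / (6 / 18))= -878902 / 13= -67607.85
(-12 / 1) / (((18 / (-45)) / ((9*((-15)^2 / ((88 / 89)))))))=2703375 / 44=61440.34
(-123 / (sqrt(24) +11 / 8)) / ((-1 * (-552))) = 451 / 32545- 656 * sqrt(6) / 32545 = -0.04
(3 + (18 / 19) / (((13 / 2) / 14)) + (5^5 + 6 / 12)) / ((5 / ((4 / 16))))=1546487 / 9880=156.53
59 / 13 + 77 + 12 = 1216 / 13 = 93.54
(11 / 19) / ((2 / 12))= 66 / 19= 3.47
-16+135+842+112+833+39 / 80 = 152519 / 80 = 1906.49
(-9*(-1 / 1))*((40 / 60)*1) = 6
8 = 8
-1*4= -4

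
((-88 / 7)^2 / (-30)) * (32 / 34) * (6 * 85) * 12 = -1486848 / 49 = -30343.84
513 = 513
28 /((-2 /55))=-770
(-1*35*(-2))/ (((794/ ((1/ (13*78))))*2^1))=35/ 805116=0.00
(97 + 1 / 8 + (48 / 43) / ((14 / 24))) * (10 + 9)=4531215 / 2408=1881.73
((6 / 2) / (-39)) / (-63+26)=1 / 481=0.00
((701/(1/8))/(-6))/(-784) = 701/588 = 1.19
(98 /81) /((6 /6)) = 1.21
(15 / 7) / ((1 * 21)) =0.10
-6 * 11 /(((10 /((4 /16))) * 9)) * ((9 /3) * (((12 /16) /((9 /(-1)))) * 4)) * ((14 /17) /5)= 77 /2550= 0.03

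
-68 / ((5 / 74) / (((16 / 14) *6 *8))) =-1932288 / 35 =-55208.23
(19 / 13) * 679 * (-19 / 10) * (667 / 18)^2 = -109050746791 / 42120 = -2589049.07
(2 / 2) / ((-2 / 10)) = -5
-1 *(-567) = 567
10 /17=0.59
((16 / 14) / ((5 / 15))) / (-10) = -12 / 35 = -0.34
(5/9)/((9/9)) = 0.56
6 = 6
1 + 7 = 8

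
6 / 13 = 0.46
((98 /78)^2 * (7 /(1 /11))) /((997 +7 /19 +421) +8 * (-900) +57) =-0.02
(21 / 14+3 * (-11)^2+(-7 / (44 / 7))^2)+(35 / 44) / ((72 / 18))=354229 / 968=365.94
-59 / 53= -1.11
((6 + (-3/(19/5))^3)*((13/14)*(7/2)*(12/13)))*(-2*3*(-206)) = 140084532/6859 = 20423.46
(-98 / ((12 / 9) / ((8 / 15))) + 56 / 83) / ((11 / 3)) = -47964 / 4565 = -10.51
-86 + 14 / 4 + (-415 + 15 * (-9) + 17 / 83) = -104961 / 166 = -632.30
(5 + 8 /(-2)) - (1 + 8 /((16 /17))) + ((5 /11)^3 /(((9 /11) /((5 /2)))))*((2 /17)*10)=-8.16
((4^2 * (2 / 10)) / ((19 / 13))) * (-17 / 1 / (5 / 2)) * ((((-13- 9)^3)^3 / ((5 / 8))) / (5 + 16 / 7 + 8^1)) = 478117242860601344 / 254125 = 1881425451492.77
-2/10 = -1/5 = -0.20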